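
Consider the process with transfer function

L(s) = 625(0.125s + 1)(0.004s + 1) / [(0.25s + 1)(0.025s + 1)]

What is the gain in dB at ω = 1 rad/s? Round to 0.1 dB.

55.7 dB

At ω = 1 rad/s:
zero (1 + j1·0.125) = 1 + j0.125 → |·| ≈ 1.0078, ∠ ≈ 7.13°
zero (1 + j1·0.004) = 1 + j0.004 → |·| ≈ 1, ∠ ≈ 0.23°
pole (1 + j1·0.25) = 1 + j0.25 → |·| ≈ 1.0308, ∠ ≈ 14.04°
pole (1 + j1·0.025) = 1 + j0.025 → |·| ≈ 1.0003, ∠ ≈ 1.43°
|L| = 625 · 1.0078 · 1 / (1.0308 · 1.0003) ≈ 610.87
Gain = 20 log₁₀(610.87) ≈ 55.72 dB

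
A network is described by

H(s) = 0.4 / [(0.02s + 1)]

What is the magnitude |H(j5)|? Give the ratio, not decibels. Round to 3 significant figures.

At ω = 5 rad/s:
pole (1 + j5·0.02) = 1 + j0.1 → |·| ≈ 1.005, ∠ ≈ 5.71°
|H| = 0.4 · 1 / (1.005) ≈ 0.39801

0.398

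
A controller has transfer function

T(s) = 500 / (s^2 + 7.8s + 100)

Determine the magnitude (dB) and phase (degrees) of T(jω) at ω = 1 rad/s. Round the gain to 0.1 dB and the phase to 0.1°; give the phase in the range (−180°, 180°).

14.0 dB, -4.5°

At s = jω = j1:
quadratic: (j1)² + 7.8·j1 + 100 = 99 + j7.8 → |·| ≈ 99.307, ∠ ≈ 4.50°
|T| = 500 / 99.307 ≈ 5.0349
Gain = 20 log₁₀(5.0349) ≈ 14.04 dB
∠T = 0.00° − 4.50° = -4.50°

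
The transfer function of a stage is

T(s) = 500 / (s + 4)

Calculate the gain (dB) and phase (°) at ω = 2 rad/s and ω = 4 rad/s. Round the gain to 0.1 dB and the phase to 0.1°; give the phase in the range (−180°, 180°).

At s = jω = j2:
pole (s+4): 4 + j2 → |·| = √(4²+2²) = √20 ≈ 4.4721, ∠ = arctan(2/4) ≈ 26.57°
|T| = 500 / 4.4721 ≈ 111.8
Gain = 20 log₁₀(111.8) ≈ 40.97 dB
∠T = 0.00° − 26.57° = -26.57°

At s = jω = j4:
pole (s+4): 4 + j4 → |·| = √(4²+4²) = √32 ≈ 5.6569, ∠ = arctan(4/4) ≈ 45.00°
|T| = 500 / 5.6569 ≈ 88.388
Gain = 20 log₁₀(88.388) ≈ 38.93 dB
∠T = 0.00° − 45.00° = -45.00°

ω = 2: 41.0 dB, -26.6°; ω = 4: 38.9 dB, -45.0°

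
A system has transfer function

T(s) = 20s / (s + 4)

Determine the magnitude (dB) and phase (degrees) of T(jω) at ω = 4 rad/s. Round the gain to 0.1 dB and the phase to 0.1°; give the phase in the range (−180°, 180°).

At s = jω = j4:
zero at origin: s = j4 → |·| = 4, ∠ = 90.00°
pole (s+4): 4 + j4 → |·| = √(4²+4²) = √32 ≈ 5.6569, ∠ = arctan(4/4) ≈ 45.00°
|T| = 20 · 4 / 5.6569 ≈ 14.142
Gain = 20 log₁₀(14.142) ≈ 23.01 dB
∠T = 90.00° − 45.00° = 45.00°

23.0 dB, 45.0°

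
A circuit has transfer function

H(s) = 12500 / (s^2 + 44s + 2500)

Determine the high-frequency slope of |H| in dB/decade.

Each pole contributes −20 dB/decade at high frequency; each zero contributes +20 dB/decade.
Net: 0 zero(s) − 2 pole(s) → -40 dB/decade.

-40 dB/decade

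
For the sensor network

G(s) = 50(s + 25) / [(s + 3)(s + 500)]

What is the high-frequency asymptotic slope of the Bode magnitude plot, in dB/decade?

-20 dB/decade

Each pole contributes −20 dB/decade at high frequency; each zero contributes +20 dB/decade.
Net: 1 zero(s) − 2 pole(s) → -20 dB/decade.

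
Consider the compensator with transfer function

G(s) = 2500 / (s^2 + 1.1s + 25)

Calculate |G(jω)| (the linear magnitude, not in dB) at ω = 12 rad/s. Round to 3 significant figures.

20.9

At s = jω = j12:
quadratic: (j12)² + 1.1·j12 + 25 = -119 + j13.2 → |·| ≈ 119.73, ∠ ≈ 173.67°
|G| = 2500 / 119.73 ≈ 20.88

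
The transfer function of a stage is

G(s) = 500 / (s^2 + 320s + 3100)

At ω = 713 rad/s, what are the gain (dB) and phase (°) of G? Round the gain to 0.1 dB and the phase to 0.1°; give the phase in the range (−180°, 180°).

Substitute s = j713:
Numerator: 500 = 500 + j0
Denominator: (j713)^2 + 320(j713) + 3100 = -505269 + j228160
|N| = √(500² + 0²) ≈ 500, ∠N ≈ 0.00°
|D| = √(505269² + 228160²) ≈ 5.5439e+05, ∠D ≈ 155.70°
|G| = 500 / 5.5439e+05 ≈ 0.00090189
Gain = 20 log₁₀(0.00090189) ≈ -60.90 dB
∠G = 0.00° − 155.70° = -155.70°

-60.9 dB, -155.7°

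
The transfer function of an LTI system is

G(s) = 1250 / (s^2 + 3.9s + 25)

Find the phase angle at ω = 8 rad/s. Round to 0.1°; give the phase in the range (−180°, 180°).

-141.3°

At s = jω = j8:
quadratic: (j8)² + 3.9·j8 + 25 = -39 + j31.2 → |·| ≈ 49.944, ∠ ≈ 141.34°
∠G = 0.00° − 141.34° = -141.34°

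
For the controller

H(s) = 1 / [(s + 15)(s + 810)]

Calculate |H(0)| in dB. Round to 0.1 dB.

-81.7 dB

H(0) = 1 / (15·810) ≈ 8.2305e-05
20 log₁₀(8.2305e-05) ≈ -81.69 dB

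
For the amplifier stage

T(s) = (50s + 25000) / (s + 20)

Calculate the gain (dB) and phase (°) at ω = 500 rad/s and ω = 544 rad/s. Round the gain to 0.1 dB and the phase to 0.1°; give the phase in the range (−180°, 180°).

ω = 500: 37.0 dB, -42.7°; ω = 544: 36.6 dB, -40.5°

Substitute s = j500:
Numerator: 50(j500) + 25000 = 25000 + j25000
Denominator: (j500) + 20 = 20 + j500
|N| = √(25000² + 25000²) ≈ 35355, ∠N ≈ 45.00°
|D| = √(20² + 500²) ≈ 500.4, ∠D ≈ 87.71°
|T| = 35355 / 500.4 ≈ 70.653
Gain = 20 log₁₀(70.653) ≈ 36.98 dB
∠T = 45.00° − 87.71° = -42.71°

Substitute s = j544:
Numerator: 50(j544) + 25000 = 25000 + j27200
Denominator: (j544) + 20 = 20 + j544
|N| = √(25000² + 27200²) ≈ 36944, ∠N ≈ 47.41°
|D| = √(20² + 544²) ≈ 544.37, ∠D ≈ 87.89°
|T| = 36944 / 544.37 ≈ 67.866
Gain = 20 log₁₀(67.866) ≈ 36.63 dB
∠T = 47.41° − 87.89° = -40.48°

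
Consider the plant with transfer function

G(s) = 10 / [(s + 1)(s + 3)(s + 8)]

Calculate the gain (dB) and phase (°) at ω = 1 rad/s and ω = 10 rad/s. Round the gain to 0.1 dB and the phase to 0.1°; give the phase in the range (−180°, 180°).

At s = jω = j1:
pole (s+1): 1 + j1 → |·| = √(1²+1²) = √2 ≈ 1.4142, ∠ = arctan(1/1) ≈ 45.00°
pole (s+3): 3 + j1 → |·| = √(3²+1²) = √10 ≈ 3.1623, ∠ = arctan(1/3) ≈ 18.43°
pole (s+8): 8 + j1 → |·| = √(8²+1²) = √65 ≈ 8.0623, ∠ = arctan(1/8) ≈ 7.13°
|G| = 10 / 36.056 ≈ 0.27735
Gain = 20 log₁₀(0.27735) ≈ -11.14 dB
∠G = 0.00° − 70.56° = -70.56°

At s = jω = j10:
pole (s+1): 1 + j10 → |·| = √(1²+10²) = √101 ≈ 10.05, ∠ = arctan(10/1) ≈ 84.29°
pole (s+3): 3 + j10 → |·| = √(3²+10²) = √109 ≈ 10.44, ∠ = arctan(10/3) ≈ 73.30°
pole (s+8): 8 + j10 → |·| = √(8²+10²) = √164 ≈ 12.806, ∠ = arctan(10/8) ≈ 51.34°
|G| = 10 / 1343.6 ≈ 0.0074427
Gain = 20 log₁₀(0.0074427) ≈ -42.57 dB
∠G = 0.00° − 208.93° = -208.93° ≡ 151.07° (principal value)

ω = 1: -11.1 dB, -70.6°; ω = 10: -42.6 dB, 151.1°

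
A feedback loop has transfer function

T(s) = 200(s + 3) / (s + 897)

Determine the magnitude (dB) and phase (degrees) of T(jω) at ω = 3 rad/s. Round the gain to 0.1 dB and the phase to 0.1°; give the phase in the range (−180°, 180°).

At s = jω = j3:
zero (s+3): 3 + j3 → |·| = √(3²+3²) = √18 ≈ 4.2426, ∠ = arctan(3/3) ≈ 45.00°
pole (s+897): 897 + j3 → |·| = √(897²+3²) = √804618 ≈ 897.01, ∠ = arctan(3/897) ≈ 0.19°
|T| = 200 · 4.2426 / 897.01 ≈ 0.94594
Gain = 20 log₁₀(0.94594) ≈ -0.48 dB
∠T = 45.00° − 0.19° = 44.81°

-0.5 dB, 44.8°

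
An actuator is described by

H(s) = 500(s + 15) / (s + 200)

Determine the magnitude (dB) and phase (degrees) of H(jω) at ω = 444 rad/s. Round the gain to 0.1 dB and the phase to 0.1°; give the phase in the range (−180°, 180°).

53.2 dB, 22.3°

At s = jω = j444:
zero (s+15): 15 + j444 → |·| = √(15²+444²) = √197361 ≈ 444.25, ∠ = arctan(444/15) ≈ 88.07°
pole (s+200): 200 + j444 → |·| = √(200²+444²) = √237136 ≈ 486.97, ∠ = arctan(444/200) ≈ 65.75°
|H| = 500 · 444.25 / 486.97 ≈ 456.14
Gain = 20 log₁₀(456.14) ≈ 53.18 dB
∠H = 88.07° − 65.75° = 22.32°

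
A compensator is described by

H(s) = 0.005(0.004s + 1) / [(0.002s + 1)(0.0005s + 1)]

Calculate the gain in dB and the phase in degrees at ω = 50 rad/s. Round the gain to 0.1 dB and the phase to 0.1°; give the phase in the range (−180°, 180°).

-45.9 dB, 4.2°

At ω = 50 rad/s:
zero (1 + j50·0.004) = 1 + j0.2 → |·| ≈ 1.0198, ∠ ≈ 11.31°
pole (1 + j50·0.002) = 1 + j0.1 → |·| ≈ 1.005, ∠ ≈ 5.71°
pole (1 + j50·0.0005) = 1 + j0.025 → |·| ≈ 1.0003, ∠ ≈ 1.43°
|H| = 0.005 · 1.0198 / (1.005 · 1.0003) ≈ 0.0050721
Gain = 20 log₁₀(0.0050721) ≈ -45.90 dB
∠H = (11.31°) − (5.71° + 1.43°) = 4.17°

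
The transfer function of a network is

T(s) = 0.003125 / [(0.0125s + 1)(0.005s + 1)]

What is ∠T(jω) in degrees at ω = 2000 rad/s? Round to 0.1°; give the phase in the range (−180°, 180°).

-172.0°

At ω = 2000 rad/s:
pole (1 + j2000·0.0125) = 1 + j25 → |·| ≈ 25.02, ∠ ≈ 87.71°
pole (1 + j2000·0.005) = 1 + j10 → |·| ≈ 10.05, ∠ ≈ 84.29°
∠T = (0°) − (87.71° + 84.29°) = -172.00°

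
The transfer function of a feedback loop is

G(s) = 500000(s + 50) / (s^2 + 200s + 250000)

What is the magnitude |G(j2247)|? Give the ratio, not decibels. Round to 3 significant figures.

At s = jω = j2247:
zero (s+50): 50 + j2247 → |·| = √(50²+2247²) = √5051509 ≈ 2247.6, ∠ = arctan(2247/50) ≈ 88.73°
quadratic: (j2247)² + 200·j2247 + 250000 = -4799009 + j449400 → |·| ≈ 4.82e+06, ∠ ≈ 174.65°
|G| = 500000 · 2247.6 / 4.82e+06 ≈ 233.15

233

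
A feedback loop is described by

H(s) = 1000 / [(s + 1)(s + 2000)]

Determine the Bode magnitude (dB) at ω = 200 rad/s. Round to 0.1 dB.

-52.1 dB

At s = jω = j200:
pole (s+1): 1 + j200 → |·| = √(1²+200²) = √40001 ≈ 200, ∠ = arctan(200/1) ≈ 89.71°
pole (s+2000): 2000 + j200 → |·| = √(2000²+200²) = √4040000 ≈ 2010, ∠ = arctan(200/2000) ≈ 5.71°
|H| = 1000 / 4.02e+05 ≈ 0.0024876
Gain = 20 log₁₀(0.0024876) ≈ -52.08 dB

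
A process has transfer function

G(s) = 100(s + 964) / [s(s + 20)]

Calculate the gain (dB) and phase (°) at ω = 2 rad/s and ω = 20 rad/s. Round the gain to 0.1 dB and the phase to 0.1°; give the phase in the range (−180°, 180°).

ω = 2: 67.6 dB, -95.6°; ω = 20: 44.6 dB, -133.8°

At s = jω = j2:
zero (s+964): 964 + j2 → |·| = √(964²+2²) = √929300 ≈ 964, ∠ = arctan(2/964) ≈ 0.12°
pole (s+20): 20 + j2 → |·| = √(20²+2²) = √404 ≈ 20.1, ∠ = arctan(2/20) ≈ 5.71°
pole at origin: |s| = 2, ∠ = 90.00° (in denominator)
|G| = 100 · 964 / 40.2 ≈ 2398
Gain = 20 log₁₀(2398) ≈ 67.60 dB
∠G = 0.12° − 95.71° = -95.59°

At s = jω = j20:
zero (s+964): 964 + j20 → |·| = √(964²+20²) = √929696 ≈ 964.21, ∠ = arctan(20/964) ≈ 1.19°
pole (s+20): 20 + j20 → |·| = √(20²+20²) = √800 ≈ 28.284, ∠ = arctan(20/20) ≈ 45.00°
pole at origin: |s| = 20, ∠ = 90.00° (in denominator)
|G| = 100 · 964.21 / 565.68 ≈ 170.45
Gain = 20 log₁₀(170.45) ≈ 44.63 dB
∠G = 1.19° − 135.00° = -133.81°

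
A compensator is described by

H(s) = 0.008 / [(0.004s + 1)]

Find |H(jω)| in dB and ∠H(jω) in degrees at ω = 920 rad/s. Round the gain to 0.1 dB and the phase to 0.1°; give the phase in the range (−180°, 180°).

-53.6 dB, -74.8°

At ω = 920 rad/s:
pole (1 + j920·0.004) = 1 + j3.68 → |·| ≈ 3.8134, ∠ ≈ 74.80°
|H| = 0.008 · 1 / (3.8134) ≈ 0.0020979
Gain = 20 log₁₀(0.0020979) ≈ -53.56 dB
∠H = (0°) − (74.80°) = -74.80°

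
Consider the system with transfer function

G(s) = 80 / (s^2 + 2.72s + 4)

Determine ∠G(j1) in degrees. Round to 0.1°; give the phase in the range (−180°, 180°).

At s = jω = j1:
quadratic: (j1)² + 2.72·j1 + 4 = 3 + j2.72 → |·| ≈ 4.0495, ∠ ≈ 42.20°
∠G = 0.00° − 42.20° = -42.20°

-42.2°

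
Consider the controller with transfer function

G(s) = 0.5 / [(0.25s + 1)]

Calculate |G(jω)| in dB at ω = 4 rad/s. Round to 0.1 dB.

-9.0 dB

At ω = 4 rad/s:
pole (1 + j4·0.25) = 1 + j1 → |·| ≈ 1.4142, ∠ ≈ 45.00°
|G| = 0.5 · 1 / (1.4142) ≈ 0.35356
Gain = 20 log₁₀(0.35356) ≈ -9.03 dB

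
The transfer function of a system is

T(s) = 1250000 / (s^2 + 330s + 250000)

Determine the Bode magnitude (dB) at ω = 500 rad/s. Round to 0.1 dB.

At s = jω = j500:
quadratic: (j500)² + 330·j500 + 250000 = 0 + j165000 → |·| ≈ 1.65e+05, ∠ ≈ 90.00°
|T| = 1250000 / 1.65e+05 ≈ 7.5758
Gain = 20 log₁₀(7.5758) ≈ 17.59 dB

17.6 dB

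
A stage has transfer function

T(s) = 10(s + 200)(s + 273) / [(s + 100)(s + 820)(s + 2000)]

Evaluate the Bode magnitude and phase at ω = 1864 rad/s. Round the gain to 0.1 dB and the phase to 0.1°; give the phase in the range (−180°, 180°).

-49.4 dB, -30.6°

At s = jω = j1864:
zero (s+200): 200 + j1864 → |·| = √(200²+1864²) = √3514496 ≈ 1874.7, ∠ = arctan(1864/200) ≈ 83.88°
zero (s+273): 273 + j1864 → |·| = √(273²+1864²) = √3549025 ≈ 1883.9, ∠ = arctan(1864/273) ≈ 81.67°
pole (s+100): 100 + j1864 → |·| = √(100²+1864²) = √3484496 ≈ 1866.7, ∠ = arctan(1864/100) ≈ 86.93°
pole (s+820): 820 + j1864 → |·| = √(820²+1864²) = √4146896 ≈ 2036.4, ∠ = arctan(1864/820) ≈ 66.25°
pole (s+2000): 2000 + j1864 → |·| = √(2000²+1864²) = √7474496 ≈ 2734, ∠ = arctan(1864/2000) ≈ 42.98°
|T| = 10 · 3.5317e+06 / 1.0393e+10 ≈ 0.0033982
Gain = 20 log₁₀(0.0033982) ≈ -49.38 dB
∠T = 165.55° − 196.16° = -30.61°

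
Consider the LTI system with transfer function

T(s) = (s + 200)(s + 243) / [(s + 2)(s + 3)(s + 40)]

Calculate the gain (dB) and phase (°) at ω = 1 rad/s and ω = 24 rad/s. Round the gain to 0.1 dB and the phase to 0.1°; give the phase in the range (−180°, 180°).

ω = 1: 44.7 dB, -45.9°; ω = 24: 5.2 dB, 173.4°

At s = jω = j1:
zero (s+200): 200 + j1 → |·| = √(200²+1²) = √40001 ≈ 200, ∠ = arctan(1/200) ≈ 0.29°
zero (s+243): 243 + j1 → |·| = √(243²+1²) = √59050 ≈ 243, ∠ = arctan(1/243) ≈ 0.24°
pole (s+2): 2 + j1 → |·| = √(2²+1²) = √5 ≈ 2.2361, ∠ = arctan(1/2) ≈ 26.57°
pole (s+3): 3 + j1 → |·| = √(3²+1²) = √10 ≈ 3.1623, ∠ = arctan(1/3) ≈ 18.43°
pole (s+40): 40 + j1 → |·| = √(40²+1²) = √1601 ≈ 40.012, ∠ = arctan(1/40) ≈ 1.43°
|T| = 1 · 48600 / 282.93 ≈ 171.77
Gain = 20 log₁₀(171.77) ≈ 44.70 dB
∠T = 0.53° − 46.43° = -45.90°

At s = jω = j24:
zero (s+200): 200 + j24 → |·| = √(200²+24²) = √40576 ≈ 201.43, ∠ = arctan(24/200) ≈ 6.84°
zero (s+243): 243 + j24 → |·| = √(243²+24²) = √59625 ≈ 244.18, ∠ = arctan(24/243) ≈ 5.64°
pole (s+2): 2 + j24 → |·| = √(2²+24²) = √580 ≈ 24.083, ∠ = arctan(24/2) ≈ 85.24°
pole (s+3): 3 + j24 → |·| = √(3²+24²) = √585 ≈ 24.187, ∠ = arctan(24/3) ≈ 82.87°
pole (s+40): 40 + j24 → |·| = √(40²+24²) = √2176 ≈ 46.648, ∠ = arctan(24/40) ≈ 30.96°
|T| = 1 · 49185 / 27172 ≈ 1.8101
Gain = 20 log₁₀(1.8101) ≈ 5.15 dB
∠T = 12.48° − 199.07° = -186.59° ≡ 173.41° (principal value)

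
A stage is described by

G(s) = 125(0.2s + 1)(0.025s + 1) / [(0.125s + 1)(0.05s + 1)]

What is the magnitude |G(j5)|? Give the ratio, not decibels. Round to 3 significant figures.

At ω = 5 rad/s:
zero (1 + j5·0.2) = 1 + j1 → |·| ≈ 1.4142, ∠ ≈ 45.00°
zero (1 + j5·0.025) = 1 + j0.125 → |·| ≈ 1.0078, ∠ ≈ 7.13°
pole (1 + j5·0.125) = 1 + j0.625 → |·| ≈ 1.1792, ∠ ≈ 32.01°
pole (1 + j5·0.05) = 1 + j0.25 → |·| ≈ 1.0308, ∠ ≈ 14.04°
|G| = 125 · 1.4142 · 1.0078 / (1.1792 · 1.0308) ≈ 146.57

147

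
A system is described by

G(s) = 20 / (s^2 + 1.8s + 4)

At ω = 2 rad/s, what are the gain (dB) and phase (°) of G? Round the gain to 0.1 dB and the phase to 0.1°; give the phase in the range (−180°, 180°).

At s = jω = j2:
quadratic: (j2)² + 1.8·j2 + 4 = 0 + j3.6 → |·| ≈ 3.6, ∠ ≈ 90.00°
|G| = 20 / 3.6 ≈ 5.5556
Gain = 20 log₁₀(5.5556) ≈ 14.89 dB
∠G = 0.00° − 90.00° = -90.00°

14.9 dB, -90.0°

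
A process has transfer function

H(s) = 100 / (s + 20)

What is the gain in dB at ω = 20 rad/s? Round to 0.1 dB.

11.0 dB

At s = jω = j20:
pole (s+20): 20 + j20 → |·| = √(20²+20²) = √800 ≈ 28.284, ∠ = arctan(20/20) ≈ 45.00°
|H| = 100 / 28.284 ≈ 3.5356
Gain = 20 log₁₀(3.5356) ≈ 10.97 dB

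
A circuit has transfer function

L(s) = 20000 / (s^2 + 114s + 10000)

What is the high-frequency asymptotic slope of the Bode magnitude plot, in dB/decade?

Each pole contributes −20 dB/decade at high frequency; each zero contributes +20 dB/decade.
Net: 0 zero(s) − 2 pole(s) → -40 dB/decade.

-40 dB/decade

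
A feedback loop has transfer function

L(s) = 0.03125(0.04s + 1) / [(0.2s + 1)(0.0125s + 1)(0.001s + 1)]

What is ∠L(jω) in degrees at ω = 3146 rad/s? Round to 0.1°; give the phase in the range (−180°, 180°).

-161.3°

At ω = 3146 rad/s:
zero (1 + j3146·0.04) = 1 + j125.84 → |·| ≈ 125.84, ∠ ≈ 89.54°
pole (1 + j3146·0.2) = 1 + j629.2 → |·| ≈ 629.2, ∠ ≈ 89.91°
pole (1 + j3146·0.0125) = 1 + j39.325 → |·| ≈ 39.338, ∠ ≈ 88.54°
pole (1 + j3146·0.001) = 1 + j3.146 → |·| ≈ 3.3011, ∠ ≈ 72.37°
∠L = (89.54°) − (89.91° + 88.54° + 72.37°) = -161.28°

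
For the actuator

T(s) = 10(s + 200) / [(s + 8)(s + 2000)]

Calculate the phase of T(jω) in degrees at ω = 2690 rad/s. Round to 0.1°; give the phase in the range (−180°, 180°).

At s = jω = j2690:
zero (s+200): 200 + j2690 → |·| = √(200²+2690²) = √7276100 ≈ 2697.4, ∠ = arctan(2690/200) ≈ 85.75°
pole (s+8): 8 + j2690 → |·| = √(8²+2690²) = √7236164 ≈ 2690, ∠ = arctan(2690/8) ≈ 89.83°
pole (s+2000): 2000 + j2690 → |·| = √(2000²+2690²) = √11236100 ≈ 3352, ∠ = arctan(2690/2000) ≈ 53.37°
∠T = 85.75° − 143.20° = -57.45°

-57.5°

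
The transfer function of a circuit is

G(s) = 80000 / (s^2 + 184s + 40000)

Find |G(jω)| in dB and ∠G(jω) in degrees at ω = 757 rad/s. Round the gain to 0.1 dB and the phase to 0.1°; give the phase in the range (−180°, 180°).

At s = jω = j757:
quadratic: (j757)² + 184·j757 + 40000 = -533049 + j139288 → |·| ≈ 5.5095e+05, ∠ ≈ 165.36°
|G| = 80000 / 5.5095e+05 ≈ 0.1452
Gain = 20 log₁₀(0.1452) ≈ -16.76 dB
∠G = 0.00° − 165.36° = -165.36°

-16.8 dB, -165.4°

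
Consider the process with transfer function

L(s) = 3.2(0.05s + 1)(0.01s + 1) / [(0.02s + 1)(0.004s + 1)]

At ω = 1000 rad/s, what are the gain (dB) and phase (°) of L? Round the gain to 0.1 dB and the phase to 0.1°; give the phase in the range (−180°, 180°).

At ω = 1000 rad/s:
zero (1 + j1000·0.05) = 1 + j50 → |·| ≈ 50.01, ∠ ≈ 88.85°
zero (1 + j1000·0.01) = 1 + j10 → |·| ≈ 10.05, ∠ ≈ 84.29°
pole (1 + j1000·0.02) = 1 + j20 → |·| ≈ 20.025, ∠ ≈ 87.14°
pole (1 + j1000·0.004) = 1 + j4 → |·| ≈ 4.1231, ∠ ≈ 75.96°
|L| = 3.2 · 50.01 · 10.05 / (20.025 · 4.1231) ≈ 19.479
Gain = 20 log₁₀(19.479) ≈ 25.79 dB
∠L = (88.85° + 84.29°) − (87.14° + 75.96°) = 10.04°

25.8 dB, 10.0°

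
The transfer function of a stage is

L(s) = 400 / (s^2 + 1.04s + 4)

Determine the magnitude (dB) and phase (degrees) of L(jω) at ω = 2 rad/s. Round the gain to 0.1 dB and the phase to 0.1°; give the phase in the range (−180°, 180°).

At s = jω = j2:
quadratic: (j2)² + 1.04·j2 + 4 = 0 + j2.08 → |·| ≈ 2.08, ∠ ≈ 90.00°
|L| = 400 / 2.08 ≈ 192.31
Gain = 20 log₁₀(192.31) ≈ 45.68 dB
∠L = 0.00° − 90.00° = -90.00°

45.7 dB, -90.0°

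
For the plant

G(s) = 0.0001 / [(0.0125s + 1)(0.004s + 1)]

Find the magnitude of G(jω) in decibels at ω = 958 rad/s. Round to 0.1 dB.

At ω = 958 rad/s:
pole (1 + j958·0.0125) = 1 + j11.975 → |·| ≈ 12.017, ∠ ≈ 85.23°
pole (1 + j958·0.004) = 1 + j3.832 → |·| ≈ 3.9603, ∠ ≈ 75.37°
|G| = 0.0001 · 1 / (12.017 · 3.9603) ≈ 2.1012e-06
Gain = 20 log₁₀(2.1012e-06) ≈ -113.55 dB

-113.6 dB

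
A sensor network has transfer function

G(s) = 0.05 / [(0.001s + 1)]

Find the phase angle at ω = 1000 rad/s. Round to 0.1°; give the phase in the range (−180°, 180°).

-45.0°

At ω = 1000 rad/s:
pole (1 + j1000·0.001) = 1 + j1 → |·| ≈ 1.4142, ∠ ≈ 45.00°
∠G = (0°) − (45.00°) = -45.00°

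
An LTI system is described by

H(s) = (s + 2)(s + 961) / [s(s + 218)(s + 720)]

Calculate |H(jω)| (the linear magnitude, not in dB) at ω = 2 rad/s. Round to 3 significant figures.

0.00866

At s = jω = j2:
zero (s+2): 2 + j2 → |·| = √(2²+2²) = √8 ≈ 2.8284, ∠ = arctan(2/2) ≈ 45.00°
zero (s+961): 961 + j2 → |·| = √(961²+2²) = √923525 ≈ 961, ∠ = arctan(2/961) ≈ 0.12°
pole (s+218): 218 + j2 → |·| = √(218²+2²) = √47528 ≈ 218.01, ∠ = arctan(2/218) ≈ 0.53°
pole (s+720): 720 + j2 → |·| = √(720²+2²) = √518404 ≈ 720, ∠ = arctan(2/720) ≈ 0.16°
pole at origin: |s| = 2, ∠ = 90.00° (in denominator)
|H| = 1 · 2718.1 / 3.1393e+05 ≈ 0.0086583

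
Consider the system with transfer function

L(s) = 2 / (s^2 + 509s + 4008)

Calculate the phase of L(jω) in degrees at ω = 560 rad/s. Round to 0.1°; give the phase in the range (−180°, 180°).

-137.4°

Substitute s = j560:
Numerator: 2 = 2 + j0
Denominator: (j560)^2 + 509(j560) + 4008 = -309592 + j285040
|N| = √(2² + 0²) ≈ 2, ∠N ≈ 0.00°
|D| = √(309592² + 285040²) ≈ 4.2083e+05, ∠D ≈ 137.36°
∠L = 0.00° − 137.36° = -137.36°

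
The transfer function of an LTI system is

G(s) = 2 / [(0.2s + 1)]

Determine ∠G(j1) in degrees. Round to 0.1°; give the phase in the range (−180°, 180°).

At ω = 1 rad/s:
pole (1 + j1·0.2) = 1 + j0.2 → |·| ≈ 1.0198, ∠ ≈ 11.31°
∠G = (0°) − (11.31°) = -11.31°

-11.3°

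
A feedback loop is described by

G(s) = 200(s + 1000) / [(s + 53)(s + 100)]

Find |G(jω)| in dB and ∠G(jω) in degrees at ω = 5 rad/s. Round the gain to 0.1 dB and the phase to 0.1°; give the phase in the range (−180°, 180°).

31.5 dB, -8.0°

At s = jω = j5:
zero (s+1000): 1000 + j5 → |·| = √(1000²+5²) = √1000025 ≈ 1000, ∠ = arctan(5/1000) ≈ 0.29°
pole (s+53): 53 + j5 → |·| = √(53²+5²) = √2834 ≈ 53.235, ∠ = arctan(5/53) ≈ 5.39°
pole (s+100): 100 + j5 → |·| = √(100²+5²) = √10025 ≈ 100.12, ∠ = arctan(5/100) ≈ 2.86°
|G| = 200 · 1000 / 5329.9 ≈ 37.524
Gain = 20 log₁₀(37.524) ≈ 31.49 dB
∠G = 0.29° − 8.25° = -7.96°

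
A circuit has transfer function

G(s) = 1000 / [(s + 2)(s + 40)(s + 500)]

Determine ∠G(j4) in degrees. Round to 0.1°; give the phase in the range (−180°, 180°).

At s = jω = j4:
pole (s+2): 2 + j4 → |·| = √(2²+4²) = √20 ≈ 4.4721, ∠ = arctan(4/2) ≈ 63.43°
pole (s+40): 40 + j4 → |·| = √(40²+4²) = √1616 ≈ 40.2, ∠ = arctan(4/40) ≈ 5.71°
pole (s+500): 500 + j4 → |·| = √(500²+4²) = √250016 ≈ 500.02, ∠ = arctan(4/500) ≈ 0.46°
∠G = 0.00° − 69.60° = -69.60°

-69.6°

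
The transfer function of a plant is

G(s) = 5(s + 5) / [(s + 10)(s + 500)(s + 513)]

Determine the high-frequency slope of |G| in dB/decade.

-40 dB/decade

Each pole contributes −20 dB/decade at high frequency; each zero contributes +20 dB/decade.
Net: 1 zero(s) − 3 pole(s) → -40 dB/decade.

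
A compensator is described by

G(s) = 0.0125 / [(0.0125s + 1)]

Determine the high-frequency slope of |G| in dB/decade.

-20 dB/decade

Each pole contributes −20 dB/decade at high frequency; each zero contributes +20 dB/decade.
Net: 0 zero(s) − 1 pole(s) → -20 dB/decade.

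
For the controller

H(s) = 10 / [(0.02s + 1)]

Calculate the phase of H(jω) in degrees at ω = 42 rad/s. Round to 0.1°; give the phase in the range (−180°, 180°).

At ω = 42 rad/s:
pole (1 + j42·0.02) = 1 + j0.84 → |·| ≈ 1.306, ∠ ≈ 40.03°
∠H = (0°) − (40.03°) = -40.03°

-40.0°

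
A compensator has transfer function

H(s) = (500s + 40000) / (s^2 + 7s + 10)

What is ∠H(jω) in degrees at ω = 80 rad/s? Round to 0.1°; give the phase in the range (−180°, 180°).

-130.0°

Substitute s = j80:
Numerator: 500(j80) + 40000 = 40000 + j40000
Denominator: (j80)^2 + 7(j80) + 10 = -6390 + j560
|N| = √(40000² + 40000²) ≈ 56569, ∠N ≈ 45.00°
|D| = √(6390² + 560²) ≈ 6414.5, ∠D ≈ 174.99°
∠H = 45.00° − 174.99° = -129.99°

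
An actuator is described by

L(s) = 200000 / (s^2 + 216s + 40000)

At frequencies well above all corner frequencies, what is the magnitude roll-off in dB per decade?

Each pole contributes −20 dB/decade at high frequency; each zero contributes +20 dB/decade.
Net: 0 zero(s) − 2 pole(s) → -40 dB/decade.

-40 dB/decade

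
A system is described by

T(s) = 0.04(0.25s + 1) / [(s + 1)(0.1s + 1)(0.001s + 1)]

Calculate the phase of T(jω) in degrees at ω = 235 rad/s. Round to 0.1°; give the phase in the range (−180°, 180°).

-101.5°

At ω = 235 rad/s:
zero (1 + j235·0.25) = 1 + j58.75 → |·| ≈ 58.759, ∠ ≈ 89.02°
pole (1 + j235·1) = 1 + j235 → |·| ≈ 235, ∠ ≈ 89.76°
pole (1 + j235·0.1) = 1 + j23.5 → |·| ≈ 23.521, ∠ ≈ 87.56°
pole (1 + j235·0.001) = 1 + j0.235 → |·| ≈ 1.0272, ∠ ≈ 13.22°
∠T = (89.02°) − (89.76° + 87.56° + 13.22°) = -101.52°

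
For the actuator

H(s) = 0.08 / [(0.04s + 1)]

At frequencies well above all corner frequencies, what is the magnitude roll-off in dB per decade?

Each pole contributes −20 dB/decade at high frequency; each zero contributes +20 dB/decade.
Net: 0 zero(s) − 1 pole(s) → -20 dB/decade.

-20 dB/decade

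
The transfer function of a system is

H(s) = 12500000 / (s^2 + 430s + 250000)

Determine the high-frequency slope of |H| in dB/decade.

-40 dB/decade

Each pole contributes −20 dB/decade at high frequency; each zero contributes +20 dB/decade.
Net: 0 zero(s) − 2 pole(s) → -40 dB/decade.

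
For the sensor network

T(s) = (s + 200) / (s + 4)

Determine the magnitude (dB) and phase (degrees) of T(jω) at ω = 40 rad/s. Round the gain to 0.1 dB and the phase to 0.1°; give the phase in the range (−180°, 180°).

At s = jω = j40:
zero (s+200): 200 + j40 → |·| = √(200²+40²) = √41600 ≈ 203.96, ∠ = arctan(40/200) ≈ 11.31°
pole (s+4): 4 + j40 → |·| = √(4²+40²) = √1616 ≈ 40.2, ∠ = arctan(40/4) ≈ 84.29°
|T| = 1 · 203.96 / 40.2 ≈ 5.0736
Gain = 20 log₁₀(5.0736) ≈ 14.11 dB
∠T = 11.31° − 84.29° = -72.98°

14.1 dB, -73.0°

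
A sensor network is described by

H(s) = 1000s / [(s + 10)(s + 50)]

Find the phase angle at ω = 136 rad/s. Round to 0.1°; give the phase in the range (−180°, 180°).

-65.6°

At s = jω = j136:
zero at origin: s = j136 → |·| = 136, ∠ = 90.00°
pole (s+10): 10 + j136 → |·| = √(10²+136²) = √18596 ≈ 136.37, ∠ = arctan(136/10) ≈ 85.79°
pole (s+50): 50 + j136 → |·| = √(50²+136²) = √20996 ≈ 144.9, ∠ = arctan(136/50) ≈ 69.81°
∠H = 90.00° − 155.60° = -65.60°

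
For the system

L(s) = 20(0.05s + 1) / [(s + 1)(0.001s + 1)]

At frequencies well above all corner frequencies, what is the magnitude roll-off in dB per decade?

-20 dB/decade

Each pole contributes −20 dB/decade at high frequency; each zero contributes +20 dB/decade.
Net: 1 zero(s) − 2 pole(s) → -20 dB/decade.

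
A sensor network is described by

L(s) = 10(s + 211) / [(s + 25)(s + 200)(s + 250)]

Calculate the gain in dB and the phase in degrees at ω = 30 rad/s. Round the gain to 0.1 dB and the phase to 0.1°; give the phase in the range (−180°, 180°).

At s = jω = j30:
zero (s+211): 211 + j30 → |·| = √(211²+30²) = √45421 ≈ 213.12, ∠ = arctan(30/211) ≈ 8.09°
pole (s+25): 25 + j30 → |·| = √(25²+30²) = √1525 ≈ 39.051, ∠ = arctan(30/25) ≈ 50.19°
pole (s+200): 200 + j30 → |·| = √(200²+30²) = √40900 ≈ 202.24, ∠ = arctan(30/200) ≈ 8.53°
pole (s+250): 250 + j30 → |·| = √(250²+30²) = √63400 ≈ 251.79, ∠ = arctan(30/250) ≈ 6.84°
|L| = 10 · 213.12 / 1.9886e+06 ≈ 0.0010717
Gain = 20 log₁₀(0.0010717) ≈ -59.40 dB
∠L = 8.09° − 65.56° = -57.47°

-59.4 dB, -57.5°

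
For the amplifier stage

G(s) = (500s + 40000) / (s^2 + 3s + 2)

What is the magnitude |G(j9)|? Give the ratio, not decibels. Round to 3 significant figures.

482

Substitute s = j9:
Numerator: 500(j9) + 40000 = 40000 + j4500
Denominator: (j9)^2 + 3(j9) + 2 = -79 + j27
|N| = √(40000² + 4500²) ≈ 40252, ∠N ≈ 6.42°
|D| = √(79² + 27²) ≈ 83.487, ∠D ≈ 161.13°
|G| = 40252 / 83.487 ≈ 482.13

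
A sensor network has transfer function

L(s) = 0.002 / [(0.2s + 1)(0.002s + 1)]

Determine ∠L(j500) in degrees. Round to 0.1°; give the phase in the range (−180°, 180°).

At ω = 500 rad/s:
pole (1 + j500·0.2) = 1 + j100 → |·| ≈ 100, ∠ ≈ 89.43°
pole (1 + j500·0.002) = 1 + j1 → |·| ≈ 1.4142, ∠ ≈ 45.00°
∠L = (0°) − (89.43° + 45.00°) = -134.43°

-134.4°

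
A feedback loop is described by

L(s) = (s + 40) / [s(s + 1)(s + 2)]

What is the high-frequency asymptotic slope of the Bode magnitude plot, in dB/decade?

-40 dB/decade

Each pole contributes −20 dB/decade at high frequency; each zero contributes +20 dB/decade.
Net: 1 zero(s) − 3 pole(s) → -40 dB/decade.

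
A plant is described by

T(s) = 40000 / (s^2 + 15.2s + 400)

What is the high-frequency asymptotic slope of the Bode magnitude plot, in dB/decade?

-40 dB/decade

Each pole contributes −20 dB/decade at high frequency; each zero contributes +20 dB/decade.
Net: 0 zero(s) − 2 pole(s) → -40 dB/decade.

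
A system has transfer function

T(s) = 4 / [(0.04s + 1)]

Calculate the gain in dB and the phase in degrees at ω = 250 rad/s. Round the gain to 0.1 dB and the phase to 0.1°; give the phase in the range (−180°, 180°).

At ω = 250 rad/s:
pole (1 + j250·0.04) = 1 + j10 → |·| ≈ 10.05, ∠ ≈ 84.29°
|T| = 4 · 1 / (10.05) ≈ 0.39801
Gain = 20 log₁₀(0.39801) ≈ -8.00 dB
∠T = (0°) − (84.29°) = -84.29°

-8.0 dB, -84.3°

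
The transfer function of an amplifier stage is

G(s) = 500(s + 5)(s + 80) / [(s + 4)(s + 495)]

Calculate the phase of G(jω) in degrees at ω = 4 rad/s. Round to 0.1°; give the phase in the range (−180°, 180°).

-3.9°

At s = jω = j4:
zero (s+5): 5 + j4 → |·| = √(5²+4²) = √41 ≈ 6.4031, ∠ = arctan(4/5) ≈ 38.66°
zero (s+80): 80 + j4 → |·| = √(80²+4²) = √6416 ≈ 80.1, ∠ = arctan(4/80) ≈ 2.86°
pole (s+4): 4 + j4 → |·| = √(4²+4²) = √32 ≈ 5.6569, ∠ = arctan(4/4) ≈ 45.00°
pole (s+495): 495 + j4 → |·| = √(495²+4²) = √245041 ≈ 495.02, ∠ = arctan(4/495) ≈ 0.46°
∠G = 41.52° − 45.46° = -3.94°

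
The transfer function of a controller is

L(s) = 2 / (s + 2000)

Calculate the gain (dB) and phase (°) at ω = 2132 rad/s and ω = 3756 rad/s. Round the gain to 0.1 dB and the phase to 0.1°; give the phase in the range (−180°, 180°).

Substitute s = j2132:
Numerator: 2 = 2 + j0
Denominator: (j2132) + 2000 = 2000 + j2132
|N| = √(2² + 0²) ≈ 2, ∠N ≈ 0.00°
|D| = √(2000² + 2132²) ≈ 2923.3, ∠D ≈ 46.83°
|L| = 2 / 2923.3 ≈ 0.00068416
Gain = 20 log₁₀(0.00068416) ≈ -63.30 dB
∠L = 0.00° − 46.83° = -46.83°

Substitute s = j3756:
Numerator: 2 = 2 + j0
Denominator: (j3756) + 2000 = 2000 + j3756
|N| = √(2² + 0²) ≈ 2, ∠N ≈ 0.00°
|D| = √(2000² + 3756²) ≈ 4255.3, ∠D ≈ 61.97°
|L| = 2 / 4255.3 ≈ 0.00047
Gain = 20 log₁₀(0.00047) ≈ -66.56 dB
∠L = 0.00° − 61.97° = -61.97°

ω = 2132: -63.3 dB, -46.8°; ω = 3756: -66.6 dB, -62.0°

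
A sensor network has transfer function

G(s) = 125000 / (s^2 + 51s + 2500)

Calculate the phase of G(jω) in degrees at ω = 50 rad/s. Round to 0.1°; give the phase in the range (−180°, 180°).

-90.0°

At s = jω = j50:
quadratic: (j50)² + 51·j50 + 2500 = 0 + j2550 → |·| ≈ 2550, ∠ ≈ 90.00°
∠G = 0.00° − 90.00° = -90.00°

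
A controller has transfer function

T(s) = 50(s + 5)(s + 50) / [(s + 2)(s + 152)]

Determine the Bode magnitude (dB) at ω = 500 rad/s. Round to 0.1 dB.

33.6 dB

At s = jω = j500:
zero (s+5): 5 + j500 → |·| = √(5²+500²) = √250025 ≈ 500.02, ∠ = arctan(500/5) ≈ 89.43°
zero (s+50): 50 + j500 → |·| = √(50²+500²) = √252500 ≈ 502.49, ∠ = arctan(500/50) ≈ 84.29°
pole (s+2): 2 + j500 → |·| = √(2²+500²) = √250004 ≈ 500, ∠ = arctan(500/2) ≈ 89.77°
pole (s+152): 152 + j500 → |·| = √(152²+500²) = √273104 ≈ 522.59, ∠ = arctan(500/152) ≈ 73.09°
|T| = 50 · 2.5126e+05 / 2.613e+05 ≈ 48.079
Gain = 20 log₁₀(48.079) ≈ 33.64 dB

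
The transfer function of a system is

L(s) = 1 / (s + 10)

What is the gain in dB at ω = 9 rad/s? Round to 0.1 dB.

Substitute s = j9:
Numerator: 1 = 1 + j0
Denominator: (j9) + 10 = 10 + j9
|N| = √(1² + 0²) ≈ 1, ∠N ≈ 0.00°
|D| = √(10² + 9²) ≈ 13.454, ∠D ≈ 41.99°
|L| = 1 / 13.454 ≈ 0.074327
Gain = 20 log₁₀(0.074327) ≈ -22.58 dB

-22.6 dB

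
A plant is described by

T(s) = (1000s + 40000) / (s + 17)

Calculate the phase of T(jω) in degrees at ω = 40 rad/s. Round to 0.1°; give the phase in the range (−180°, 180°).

-22.0°

Substitute s = j40:
Numerator: 1000(j40) + 40000 = 40000 + j40000
Denominator: (j40) + 17 = 17 + j40
|N| = √(40000² + 40000²) ≈ 56569, ∠N ≈ 45.00°
|D| = √(17² + 40²) ≈ 43.463, ∠D ≈ 66.97°
∠T = 45.00° − 66.97° = -21.97°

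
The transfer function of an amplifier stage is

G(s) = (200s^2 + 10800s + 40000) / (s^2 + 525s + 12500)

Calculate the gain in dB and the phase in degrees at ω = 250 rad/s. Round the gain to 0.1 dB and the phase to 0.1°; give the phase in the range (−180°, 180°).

39.2 dB, 56.9°

Substitute s = j250:
Numerator: 200(j250)^2 + 10800(j250) + 40000 = -12460000 + j2700000
Denominator: (j250)^2 + 525(j250) + 12500 = -50000 + j131250
|N| = √(12460000² + 2700000²) ≈ 1.2749e+07, ∠N ≈ 167.77°
|D| = √(50000² + 131250²) ≈ 1.4045e+05, ∠D ≈ 110.85°
|G| = 1.2749e+07 / 1.4045e+05 ≈ 90.773
Gain = 20 log₁₀(90.773) ≈ 39.16 dB
∠G = 167.77° − 110.85° = 56.92°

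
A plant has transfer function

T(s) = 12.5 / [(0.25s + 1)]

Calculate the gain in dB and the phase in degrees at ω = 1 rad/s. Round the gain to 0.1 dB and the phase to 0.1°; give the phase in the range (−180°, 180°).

21.7 dB, -14.0°

At ω = 1 rad/s:
pole (1 + j1·0.25) = 1 + j0.25 → |·| ≈ 1.0308, ∠ ≈ 14.04°
|T| = 12.5 · 1 / (1.0308) ≈ 12.127
Gain = 20 log₁₀(12.127) ≈ 21.68 dB
∠T = (0°) − (14.04°) = -14.04°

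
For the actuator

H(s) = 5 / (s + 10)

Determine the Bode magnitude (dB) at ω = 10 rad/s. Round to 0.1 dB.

At s = jω = j10:
pole (s+10): 10 + j10 → |·| = √(10²+10²) = √200 ≈ 14.142, ∠ = arctan(10/10) ≈ 45.00°
|H| = 5 / 14.142 ≈ 0.35356
Gain = 20 log₁₀(0.35356) ≈ -9.03 dB

-9.0 dB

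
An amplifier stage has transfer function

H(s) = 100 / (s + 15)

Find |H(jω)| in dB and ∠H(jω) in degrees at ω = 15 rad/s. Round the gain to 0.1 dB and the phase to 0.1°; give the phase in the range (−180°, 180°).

13.5 dB, -45.0°

At s = jω = j15:
pole (s+15): 15 + j15 → |·| = √(15²+15²) = √450 ≈ 21.213, ∠ = arctan(15/15) ≈ 45.00°
|H| = 100 / 21.213 ≈ 4.7141
Gain = 20 log₁₀(4.7141) ≈ 13.47 dB
∠H = 0.00° − 45.00° = -45.00°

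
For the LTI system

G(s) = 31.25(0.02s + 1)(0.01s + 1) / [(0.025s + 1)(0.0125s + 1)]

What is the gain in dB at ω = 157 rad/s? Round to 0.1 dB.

26.6 dB

At ω = 157 rad/s:
zero (1 + j157·0.02) = 1 + j3.14 → |·| ≈ 3.2954, ∠ ≈ 72.33°
zero (1 + j157·0.01) = 1 + j1.57 → |·| ≈ 1.8614, ∠ ≈ 57.51°
pole (1 + j157·0.025) = 1 + j3.925 → |·| ≈ 4.0504, ∠ ≈ 75.71°
pole (1 + j157·0.0125) = 1 + j1.9625 → |·| ≈ 2.2026, ∠ ≈ 63.00°
|G| = 31.25 · 3.2954 · 1.8614 / (4.0504 · 2.2026) ≈ 21.486
Gain = 20 log₁₀(21.486) ≈ 26.64 dB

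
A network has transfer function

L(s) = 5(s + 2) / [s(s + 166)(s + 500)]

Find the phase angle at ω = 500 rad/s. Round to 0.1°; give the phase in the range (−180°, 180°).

At s = jω = j500:
zero (s+2): 2 + j500 → |·| = √(2²+500²) = √250004 ≈ 500, ∠ = arctan(500/2) ≈ 89.77°
pole (s+166): 166 + j500 → |·| = √(166²+500²) = √277556 ≈ 526.84, ∠ = arctan(500/166) ≈ 71.63°
pole (s+500): 500 + j500 → |·| = √(500²+500²) = √500000 ≈ 707.11, ∠ = arctan(500/500) ≈ 45.00°
pole at origin: |s| = 500, ∠ = 90.00° (in denominator)
∠L = 89.77° − 206.63° = -116.86°

-116.9°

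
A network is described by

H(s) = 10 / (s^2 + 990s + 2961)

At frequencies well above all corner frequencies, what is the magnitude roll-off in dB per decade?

-40 dB/decade

Each pole contributes −20 dB/decade at high frequency; each zero contributes +20 dB/decade.
Net: 0 zero(s) − 2 pole(s) → -40 dB/decade.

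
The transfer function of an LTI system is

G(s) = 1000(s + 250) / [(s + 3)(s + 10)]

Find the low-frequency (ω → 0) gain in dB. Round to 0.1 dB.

78.4 dB

G(0) = 1000·250 / (3·10) ≈ 8333.3
20 log₁₀(8333.3) ≈ 78.42 dB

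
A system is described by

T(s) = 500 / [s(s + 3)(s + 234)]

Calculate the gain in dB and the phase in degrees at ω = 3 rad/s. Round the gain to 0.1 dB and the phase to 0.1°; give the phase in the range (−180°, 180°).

-15.5 dB, -135.7°

At s = jω = j3:
pole (s+3): 3 + j3 → |·| = √(3²+3²) = √18 ≈ 4.2426, ∠ = arctan(3/3) ≈ 45.00°
pole (s+234): 234 + j3 → |·| = √(234²+3²) = √54765 ≈ 234.02, ∠ = arctan(3/234) ≈ 0.73°
pole at origin: |s| = 3, ∠ = 90.00° (in denominator)
|T| = 500 / 2978.6 ≈ 0.16786
Gain = 20 log₁₀(0.16786) ≈ -15.50 dB
∠T = 0.00° − 135.73° = -135.73°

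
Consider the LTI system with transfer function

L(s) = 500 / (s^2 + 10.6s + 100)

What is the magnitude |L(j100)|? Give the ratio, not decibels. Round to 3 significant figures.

At s = jω = j100:
quadratic: (j100)² + 10.6·j100 + 100 = -9900 + j1060 → |·| ≈ 9956.6, ∠ ≈ 173.89°
|L| = 500 / 9956.6 ≈ 0.050218

0.0502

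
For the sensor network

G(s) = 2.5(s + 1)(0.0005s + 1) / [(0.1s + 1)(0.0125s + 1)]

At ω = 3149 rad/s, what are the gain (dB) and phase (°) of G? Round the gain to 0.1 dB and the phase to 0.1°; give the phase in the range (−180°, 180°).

At ω = 3149 rad/s:
zero (1 + j3149·1) = 1 + j3149 → |·| ≈ 3149, ∠ ≈ 89.98°
zero (1 + j3149·0.0005) = 1 + j1.5745 → |·| ≈ 1.8652, ∠ ≈ 57.58°
pole (1 + j3149·0.1) = 1 + j314.9 → |·| ≈ 314.9, ∠ ≈ 89.82°
pole (1 + j3149·0.0125) = 1 + j39.3625 → |·| ≈ 39.375, ∠ ≈ 88.54°
|G| = 2.5 · 3149 · 1.8652 / (314.9 · 39.375) ≈ 1.1843
Gain = 20 log₁₀(1.1843) ≈ 1.47 dB
∠G = (89.98° + 57.58°) − (89.82° + 88.54°) = -30.80°

1.5 dB, -30.8°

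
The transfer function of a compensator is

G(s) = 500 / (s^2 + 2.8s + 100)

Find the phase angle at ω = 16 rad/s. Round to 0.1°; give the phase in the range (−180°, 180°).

-164.0°

At s = jω = j16:
quadratic: (j16)² + 2.8·j16 + 100 = -156 + j44.8 → |·| ≈ 162.31, ∠ ≈ 163.98°
∠G = 0.00° − 163.98° = -163.98°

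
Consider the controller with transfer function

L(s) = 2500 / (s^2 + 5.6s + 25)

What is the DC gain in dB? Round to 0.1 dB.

L(0) = 2500 / 25 = 100
20 log₁₀(100) ≈ 40.00 dB

40.0 dB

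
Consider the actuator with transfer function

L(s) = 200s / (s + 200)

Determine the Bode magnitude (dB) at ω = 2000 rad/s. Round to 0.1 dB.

At s = jω = j2000:
zero at origin: s = j2000 → |·| = 2000, ∠ = 90.00°
pole (s+200): 200 + j2000 → |·| = √(200²+2000²) = √4040000 ≈ 2010, ∠ = arctan(2000/200) ≈ 84.29°
|L| = 200 · 2000 / 2010 ≈ 199
Gain = 20 log₁₀(199) ≈ 45.98 dB

46.0 dB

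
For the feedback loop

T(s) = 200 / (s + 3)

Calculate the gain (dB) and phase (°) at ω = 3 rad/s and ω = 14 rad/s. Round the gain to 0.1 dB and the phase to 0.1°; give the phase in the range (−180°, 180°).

ω = 3: 33.5 dB, -45.0°; ω = 14: 22.9 dB, -77.9°

Substitute s = j3:
Numerator: 200 = 200 + j0
Denominator: (j3) + 3 = 3 + j3
|N| = √(200² + 0²) ≈ 200, ∠N ≈ 0.00°
|D| = √(3² + 3²) ≈ 4.2426, ∠D ≈ 45.00°
|T| = 200 / 4.2426 ≈ 47.141
Gain = 20 log₁₀(47.141) ≈ 33.47 dB
∠T = 0.00° − 45.00° = -45.00°

Substitute s = j14:
Numerator: 200 = 200 + j0
Denominator: (j14) + 3 = 3 + j14
|N| = √(200² + 0²) ≈ 200, ∠N ≈ 0.00°
|D| = √(3² + 14²) ≈ 14.318, ∠D ≈ 77.91°
|T| = 200 / 14.318 ≈ 13.968
Gain = 20 log₁₀(13.968) ≈ 22.90 dB
∠T = 0.00° − 77.91° = -77.91°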